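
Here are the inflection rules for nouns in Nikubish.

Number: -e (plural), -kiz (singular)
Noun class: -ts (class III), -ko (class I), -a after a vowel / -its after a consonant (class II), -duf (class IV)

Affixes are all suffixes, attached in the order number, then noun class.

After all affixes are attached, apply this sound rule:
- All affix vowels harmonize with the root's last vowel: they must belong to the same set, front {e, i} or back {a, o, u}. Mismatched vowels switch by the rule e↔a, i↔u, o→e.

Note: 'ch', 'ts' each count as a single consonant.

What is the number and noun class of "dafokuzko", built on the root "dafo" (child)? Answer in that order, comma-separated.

singular, class I

Segment: dafo-kiz-ko.
number: -kiz → singular.
noun class: -ko → class I.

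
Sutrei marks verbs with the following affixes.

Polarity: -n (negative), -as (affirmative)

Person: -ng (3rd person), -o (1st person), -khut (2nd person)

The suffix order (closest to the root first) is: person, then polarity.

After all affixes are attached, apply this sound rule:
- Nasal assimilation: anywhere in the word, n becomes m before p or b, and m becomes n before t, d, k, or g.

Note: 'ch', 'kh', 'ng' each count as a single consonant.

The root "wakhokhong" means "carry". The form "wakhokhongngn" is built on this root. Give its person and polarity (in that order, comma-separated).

Segment: wakhokhong-ng-n.
person: -ng → 3rd person.
polarity: -n → negative.

3rd person, negative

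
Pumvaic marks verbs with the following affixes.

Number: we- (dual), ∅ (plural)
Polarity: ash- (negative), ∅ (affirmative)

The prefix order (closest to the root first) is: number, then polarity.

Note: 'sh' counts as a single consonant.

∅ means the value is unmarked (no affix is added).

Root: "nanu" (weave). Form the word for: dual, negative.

Attach number dual we- → wenanu.
Attach polarity negative ash- → ashwenanu.

ashwenanu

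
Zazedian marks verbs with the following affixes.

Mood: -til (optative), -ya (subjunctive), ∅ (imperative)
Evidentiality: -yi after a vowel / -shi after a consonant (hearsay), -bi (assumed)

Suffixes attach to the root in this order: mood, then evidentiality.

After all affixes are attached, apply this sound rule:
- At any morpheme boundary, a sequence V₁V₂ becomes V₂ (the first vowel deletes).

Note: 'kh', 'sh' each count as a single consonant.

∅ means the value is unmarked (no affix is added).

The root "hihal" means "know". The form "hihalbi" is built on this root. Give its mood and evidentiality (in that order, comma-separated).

imperative, assumed

Segment: hihal-bi.
mood: ∅ → imperative.
evidentiality: -bi → assumed.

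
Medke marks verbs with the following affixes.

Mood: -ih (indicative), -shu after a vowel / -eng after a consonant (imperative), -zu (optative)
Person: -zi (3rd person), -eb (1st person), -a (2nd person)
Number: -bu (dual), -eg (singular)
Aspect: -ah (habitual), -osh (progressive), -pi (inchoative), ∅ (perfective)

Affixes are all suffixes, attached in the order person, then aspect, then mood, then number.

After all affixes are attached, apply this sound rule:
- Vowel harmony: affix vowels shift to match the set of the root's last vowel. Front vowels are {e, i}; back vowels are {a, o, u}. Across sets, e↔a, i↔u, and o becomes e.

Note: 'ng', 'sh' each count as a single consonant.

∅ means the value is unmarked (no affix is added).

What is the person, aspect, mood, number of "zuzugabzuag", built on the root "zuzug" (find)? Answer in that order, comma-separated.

Segment: zuzug-eb-zu-eg.
person: -eb → 1st person.
aspect: ∅ → perfective.
mood: -zu → optative.
number: -eg → singular.

1st person, perfective, optative, singular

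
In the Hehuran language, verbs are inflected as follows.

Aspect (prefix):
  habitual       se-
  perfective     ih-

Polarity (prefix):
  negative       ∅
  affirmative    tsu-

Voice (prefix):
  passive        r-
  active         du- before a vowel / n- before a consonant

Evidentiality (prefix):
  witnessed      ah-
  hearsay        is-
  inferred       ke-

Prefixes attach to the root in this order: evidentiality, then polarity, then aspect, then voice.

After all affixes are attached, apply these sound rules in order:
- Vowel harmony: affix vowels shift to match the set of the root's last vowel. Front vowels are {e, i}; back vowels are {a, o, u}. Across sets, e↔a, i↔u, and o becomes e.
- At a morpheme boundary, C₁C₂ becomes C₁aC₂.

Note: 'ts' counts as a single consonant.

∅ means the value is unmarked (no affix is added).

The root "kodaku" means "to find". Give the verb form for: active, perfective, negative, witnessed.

Attach evidentiality witnessed ah- → ahkodaku.
polarity = negative: zero marking, form stays ahkodaku.
Attach aspect perfective ih- → ihahkodaku.
Attach voice active du- (before vowel 'i') → duihahkodaku.
Apply vowel harmony: duihahkodaku → duuhahkodaku.
Apply epenthesis: duuhahkodaku → duuhahakodaku.

duuhahakodaku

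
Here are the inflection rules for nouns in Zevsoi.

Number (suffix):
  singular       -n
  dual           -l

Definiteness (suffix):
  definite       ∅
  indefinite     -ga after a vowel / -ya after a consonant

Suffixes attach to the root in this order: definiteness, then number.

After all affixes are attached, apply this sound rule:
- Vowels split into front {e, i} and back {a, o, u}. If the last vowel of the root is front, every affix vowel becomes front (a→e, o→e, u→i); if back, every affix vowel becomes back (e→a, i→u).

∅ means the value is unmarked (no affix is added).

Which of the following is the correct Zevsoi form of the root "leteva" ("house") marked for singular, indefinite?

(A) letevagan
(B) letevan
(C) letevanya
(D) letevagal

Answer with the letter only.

A

Attach definiteness indefinite -ga (after vowel 'a') → letevaga.
Attach number singular -n → letevagan.
Vowel harmony: no change.
So the correct form is letevagan, option (A).
(D) letevagal is wrong: it uses dual instead of singular for number.
(B) letevan is wrong: it uses definite instead of indefinite for definiteness.
(C) letevanya is wrong: it has the affixes in the wrong order.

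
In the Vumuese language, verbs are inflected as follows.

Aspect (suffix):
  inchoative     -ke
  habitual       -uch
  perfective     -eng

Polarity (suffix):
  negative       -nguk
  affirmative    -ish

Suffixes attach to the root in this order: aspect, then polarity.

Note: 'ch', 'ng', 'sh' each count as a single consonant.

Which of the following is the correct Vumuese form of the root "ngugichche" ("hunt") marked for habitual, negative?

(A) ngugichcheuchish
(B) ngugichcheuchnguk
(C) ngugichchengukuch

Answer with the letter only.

Attach aspect habitual -uch → ngugichcheuch.
Attach polarity negative -nguk → ngugichcheuchnguk.
So the correct form is ngugichcheuchnguk, option (B).
(C) ngugichchengukuch is wrong: it has the affixes in the wrong order.
(A) ngugichcheuchish is wrong: it uses affirmative instead of negative for polarity.

B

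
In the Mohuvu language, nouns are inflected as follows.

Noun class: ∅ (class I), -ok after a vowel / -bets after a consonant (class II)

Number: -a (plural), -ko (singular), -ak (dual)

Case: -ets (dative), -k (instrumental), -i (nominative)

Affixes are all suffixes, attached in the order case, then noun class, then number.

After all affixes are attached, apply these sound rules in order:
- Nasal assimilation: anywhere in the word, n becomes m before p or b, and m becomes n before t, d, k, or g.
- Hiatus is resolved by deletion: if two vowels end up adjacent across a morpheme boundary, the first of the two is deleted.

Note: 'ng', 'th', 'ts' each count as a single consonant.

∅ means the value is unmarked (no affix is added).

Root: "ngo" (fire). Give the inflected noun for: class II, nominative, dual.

Attach case nominative -i → ngoi.
Attach noun class class II -ok (after vowel 'i') → ngoiok.
Attach number dual -ak → ngoiokak.
Nasal assimilation: no change.
Apply vowel deletion: ngoiokak → ngokak.

ngokak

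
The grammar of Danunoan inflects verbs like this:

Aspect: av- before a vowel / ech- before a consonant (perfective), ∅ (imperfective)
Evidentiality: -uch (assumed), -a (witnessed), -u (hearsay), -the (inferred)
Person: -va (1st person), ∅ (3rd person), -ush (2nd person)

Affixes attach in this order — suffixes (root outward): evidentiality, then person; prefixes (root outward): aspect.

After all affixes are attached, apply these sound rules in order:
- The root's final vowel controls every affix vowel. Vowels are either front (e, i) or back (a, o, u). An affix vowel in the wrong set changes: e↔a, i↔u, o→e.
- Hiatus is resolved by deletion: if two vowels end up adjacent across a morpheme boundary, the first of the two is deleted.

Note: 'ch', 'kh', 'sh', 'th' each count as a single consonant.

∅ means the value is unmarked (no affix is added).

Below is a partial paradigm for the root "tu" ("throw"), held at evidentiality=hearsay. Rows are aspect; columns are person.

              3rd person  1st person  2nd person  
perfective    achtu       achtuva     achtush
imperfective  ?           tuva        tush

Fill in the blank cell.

aspect = imperfective: zero marking, form stays tu.
Attach evidentiality hearsay -u → tuu.
person = 3rd person: zero marking, form stays tuu.
Vowel harmony: no change.
Apply vowel deletion: tuu → tu.

tu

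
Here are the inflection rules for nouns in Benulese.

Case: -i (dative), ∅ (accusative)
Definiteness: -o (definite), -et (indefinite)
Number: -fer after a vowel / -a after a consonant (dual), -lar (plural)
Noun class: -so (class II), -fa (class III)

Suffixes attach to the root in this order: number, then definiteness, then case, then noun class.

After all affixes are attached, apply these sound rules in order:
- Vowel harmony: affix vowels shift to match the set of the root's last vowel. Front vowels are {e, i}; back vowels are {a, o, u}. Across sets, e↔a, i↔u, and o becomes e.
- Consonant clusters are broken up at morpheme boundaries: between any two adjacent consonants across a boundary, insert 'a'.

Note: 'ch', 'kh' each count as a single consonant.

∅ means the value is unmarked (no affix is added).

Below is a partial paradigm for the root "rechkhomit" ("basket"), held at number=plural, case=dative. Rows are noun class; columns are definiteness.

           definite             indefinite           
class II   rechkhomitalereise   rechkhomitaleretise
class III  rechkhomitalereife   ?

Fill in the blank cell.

rechkhomitaleretife

Attach number plural -lar → rechkhomitlar.
Attach definiteness indefinite -et → rechkhomitlaret.
Attach case dative -i → rechkhomitlareti.
Attach noun class class III -fa → rechkhomitlaretifa.
Apply vowel harmony: rechkhomitlaretifa → rechkhomitleretife.
Apply epenthesis: rechkhomitleretife → rechkhomitaleretife.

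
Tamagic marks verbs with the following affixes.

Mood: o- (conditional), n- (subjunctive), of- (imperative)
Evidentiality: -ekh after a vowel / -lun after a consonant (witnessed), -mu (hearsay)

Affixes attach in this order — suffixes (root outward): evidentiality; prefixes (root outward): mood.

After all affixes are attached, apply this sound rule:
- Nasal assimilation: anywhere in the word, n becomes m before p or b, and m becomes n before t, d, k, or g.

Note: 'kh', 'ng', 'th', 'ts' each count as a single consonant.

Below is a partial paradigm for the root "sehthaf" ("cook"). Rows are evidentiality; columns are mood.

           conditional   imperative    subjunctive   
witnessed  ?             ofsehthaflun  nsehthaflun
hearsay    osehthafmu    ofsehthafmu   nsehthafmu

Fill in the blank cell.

Attach evidentiality witnessed -lun (after consonant 'f') → sehthaflun.
Attach mood conditional o- → osehthaflun.
Nasal assimilation: no change.

osehthaflun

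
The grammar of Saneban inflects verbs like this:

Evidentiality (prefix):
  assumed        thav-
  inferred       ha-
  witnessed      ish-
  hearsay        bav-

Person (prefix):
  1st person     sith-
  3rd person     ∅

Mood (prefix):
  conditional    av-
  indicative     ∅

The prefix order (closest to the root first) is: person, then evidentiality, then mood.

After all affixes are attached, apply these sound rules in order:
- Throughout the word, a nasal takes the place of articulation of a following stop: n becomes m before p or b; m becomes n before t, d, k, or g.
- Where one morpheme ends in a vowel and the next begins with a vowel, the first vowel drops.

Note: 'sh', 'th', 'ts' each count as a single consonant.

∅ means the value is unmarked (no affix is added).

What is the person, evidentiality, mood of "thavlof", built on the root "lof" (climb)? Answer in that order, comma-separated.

Segment: thav-lof.
person: ∅ → 3rd person.
evidentiality: thav- → assumed.
mood: ∅ → indicative.

3rd person, assumed, indicative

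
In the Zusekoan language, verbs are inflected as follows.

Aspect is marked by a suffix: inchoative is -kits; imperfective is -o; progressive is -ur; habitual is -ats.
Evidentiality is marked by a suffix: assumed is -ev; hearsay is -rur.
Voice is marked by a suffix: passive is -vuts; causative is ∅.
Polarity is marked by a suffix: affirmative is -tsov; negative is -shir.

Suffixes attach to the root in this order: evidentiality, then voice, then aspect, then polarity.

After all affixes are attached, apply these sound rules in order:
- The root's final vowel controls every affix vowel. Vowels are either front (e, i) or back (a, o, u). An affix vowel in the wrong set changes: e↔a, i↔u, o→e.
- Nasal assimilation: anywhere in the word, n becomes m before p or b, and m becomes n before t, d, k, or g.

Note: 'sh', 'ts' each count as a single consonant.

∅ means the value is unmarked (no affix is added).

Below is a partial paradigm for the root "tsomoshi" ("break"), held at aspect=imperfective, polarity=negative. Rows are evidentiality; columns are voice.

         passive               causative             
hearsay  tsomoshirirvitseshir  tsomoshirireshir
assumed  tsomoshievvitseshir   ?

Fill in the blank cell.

tsomoshieveshir

Attach evidentiality assumed -ev → tsomoshiev.
voice = causative: zero marking, form stays tsomoshiev.
Attach aspect imperfective -o → tsomoshievo.
Attach polarity negative -shir → tsomoshievoshir.
Apply vowel harmony: tsomoshievoshir → tsomoshieveshir.
Nasal assimilation: no change.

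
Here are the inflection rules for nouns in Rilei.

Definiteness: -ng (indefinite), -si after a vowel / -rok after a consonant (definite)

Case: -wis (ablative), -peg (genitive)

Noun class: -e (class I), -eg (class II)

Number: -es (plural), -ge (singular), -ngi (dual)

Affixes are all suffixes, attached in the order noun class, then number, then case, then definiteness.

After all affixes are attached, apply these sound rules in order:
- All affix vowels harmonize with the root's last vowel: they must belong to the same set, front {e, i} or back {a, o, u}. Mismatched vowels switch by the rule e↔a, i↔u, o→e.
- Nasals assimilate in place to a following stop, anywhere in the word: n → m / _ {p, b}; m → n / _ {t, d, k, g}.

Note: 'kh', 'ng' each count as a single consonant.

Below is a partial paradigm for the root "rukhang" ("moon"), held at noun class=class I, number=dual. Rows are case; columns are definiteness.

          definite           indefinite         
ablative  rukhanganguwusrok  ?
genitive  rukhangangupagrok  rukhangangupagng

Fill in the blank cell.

rukhanganguwusng

Attach noun class class I -e → rukhange.
Attach number dual -ngi → rukhangengi.
Attach case ablative -wis → rukhangengiwis.
Attach definiteness indefinite -ng → rukhangengiwisng.
Apply vowel harmony: rukhangengiwisng → rukhanganguwusng.
Nasal assimilation: no change.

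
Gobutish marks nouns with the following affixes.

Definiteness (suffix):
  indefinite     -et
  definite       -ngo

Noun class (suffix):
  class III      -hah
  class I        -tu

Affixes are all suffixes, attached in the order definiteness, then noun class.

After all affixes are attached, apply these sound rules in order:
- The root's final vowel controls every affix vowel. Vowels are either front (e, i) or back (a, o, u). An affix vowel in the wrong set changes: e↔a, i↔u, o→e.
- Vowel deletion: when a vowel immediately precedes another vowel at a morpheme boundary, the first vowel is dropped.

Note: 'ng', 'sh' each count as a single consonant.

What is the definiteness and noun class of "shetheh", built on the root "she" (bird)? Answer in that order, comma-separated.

Segment: she-et-hah.
definiteness: -et → indefinite.
noun class: -hah → class III.

indefinite, class III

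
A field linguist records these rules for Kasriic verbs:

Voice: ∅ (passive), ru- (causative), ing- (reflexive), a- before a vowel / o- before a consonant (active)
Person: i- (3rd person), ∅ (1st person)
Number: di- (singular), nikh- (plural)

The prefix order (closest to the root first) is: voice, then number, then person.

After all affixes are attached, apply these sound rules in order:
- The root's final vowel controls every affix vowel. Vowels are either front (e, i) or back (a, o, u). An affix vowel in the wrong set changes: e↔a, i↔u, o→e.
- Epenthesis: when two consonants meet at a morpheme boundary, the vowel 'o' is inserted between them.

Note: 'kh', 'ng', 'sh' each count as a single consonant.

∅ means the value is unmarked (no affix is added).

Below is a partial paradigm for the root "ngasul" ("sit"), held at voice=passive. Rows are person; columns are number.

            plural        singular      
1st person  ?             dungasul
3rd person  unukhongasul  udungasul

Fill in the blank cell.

nukhongasul

voice = passive: zero marking, form stays ngasul.
Attach number plural nikh- → nikhngasul.
person = 1st person: zero marking, form stays nikhngasul.
Apply vowel harmony: nikhngasul → nukhngasul.
Apply epenthesis: nukhngasul → nukhongasul.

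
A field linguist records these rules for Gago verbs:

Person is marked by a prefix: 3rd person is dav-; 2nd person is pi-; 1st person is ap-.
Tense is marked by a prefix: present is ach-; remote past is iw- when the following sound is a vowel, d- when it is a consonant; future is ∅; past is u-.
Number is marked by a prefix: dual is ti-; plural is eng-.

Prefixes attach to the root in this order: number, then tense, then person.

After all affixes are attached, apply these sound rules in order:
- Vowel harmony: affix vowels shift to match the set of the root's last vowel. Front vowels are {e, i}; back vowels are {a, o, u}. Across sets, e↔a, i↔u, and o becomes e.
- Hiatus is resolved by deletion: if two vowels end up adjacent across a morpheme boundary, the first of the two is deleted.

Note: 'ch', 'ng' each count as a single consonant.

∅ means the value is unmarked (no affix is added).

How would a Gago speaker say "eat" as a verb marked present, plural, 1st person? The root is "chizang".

Attach number plural eng- → engchizang.
Attach tense present ach- → achengchizang.
Attach person 1st person ap- → apachengchizang.
Apply vowel harmony: apachengchizang → apachangchizang.
Vowel deletion: no change.

apachangchizang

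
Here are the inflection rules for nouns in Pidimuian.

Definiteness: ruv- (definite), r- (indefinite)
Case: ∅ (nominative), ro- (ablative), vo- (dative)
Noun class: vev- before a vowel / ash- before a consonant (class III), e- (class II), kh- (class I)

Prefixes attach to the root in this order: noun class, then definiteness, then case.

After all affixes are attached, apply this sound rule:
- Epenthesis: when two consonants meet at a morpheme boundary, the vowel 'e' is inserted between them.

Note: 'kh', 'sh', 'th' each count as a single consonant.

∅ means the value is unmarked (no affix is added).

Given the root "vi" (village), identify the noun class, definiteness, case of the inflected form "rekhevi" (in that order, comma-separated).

class I, indefinite, nominative

Segment: r-kh-vi.
noun class: kh- → class I.
definiteness: r- → indefinite.
case: ∅ → nominative.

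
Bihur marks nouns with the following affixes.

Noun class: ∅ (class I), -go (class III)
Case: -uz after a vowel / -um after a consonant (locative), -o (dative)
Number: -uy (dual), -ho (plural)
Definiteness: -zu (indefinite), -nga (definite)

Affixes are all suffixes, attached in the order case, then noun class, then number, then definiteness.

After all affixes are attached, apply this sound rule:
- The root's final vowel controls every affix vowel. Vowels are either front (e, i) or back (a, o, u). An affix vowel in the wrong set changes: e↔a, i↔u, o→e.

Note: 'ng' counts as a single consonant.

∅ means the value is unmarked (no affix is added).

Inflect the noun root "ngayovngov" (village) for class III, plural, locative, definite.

ngayovngovumgohonga

Attach case locative -um (after consonant 'v') → ngayovngovum.
Attach noun class class III -go → ngayovngovumgo.
Attach number plural -ho → ngayovngovumgoho.
Attach definiteness definite -nga → ngayovngovumgohonga.
Vowel harmony: no change.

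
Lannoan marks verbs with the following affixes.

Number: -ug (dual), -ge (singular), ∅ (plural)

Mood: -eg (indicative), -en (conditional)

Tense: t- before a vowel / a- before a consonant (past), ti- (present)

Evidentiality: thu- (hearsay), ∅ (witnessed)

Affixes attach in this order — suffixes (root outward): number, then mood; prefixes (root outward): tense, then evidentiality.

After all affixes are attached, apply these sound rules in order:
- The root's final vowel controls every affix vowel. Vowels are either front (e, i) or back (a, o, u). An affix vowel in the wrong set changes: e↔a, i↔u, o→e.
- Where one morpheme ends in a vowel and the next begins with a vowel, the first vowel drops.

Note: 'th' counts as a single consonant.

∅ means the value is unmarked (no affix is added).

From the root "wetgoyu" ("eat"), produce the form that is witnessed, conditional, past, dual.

Attach tense past a- (before consonant 'w') → awetgoyu.
Attach number dual -ug → awetgoyuug.
evidentiality = witnessed: zero marking, form stays awetgoyuug.
Attach mood conditional -en → awetgoyuugen.
Apply vowel harmony: awetgoyuugen → awetgoyuugan.
Apply vowel deletion: awetgoyuugan → awetgoyugan.

awetgoyugan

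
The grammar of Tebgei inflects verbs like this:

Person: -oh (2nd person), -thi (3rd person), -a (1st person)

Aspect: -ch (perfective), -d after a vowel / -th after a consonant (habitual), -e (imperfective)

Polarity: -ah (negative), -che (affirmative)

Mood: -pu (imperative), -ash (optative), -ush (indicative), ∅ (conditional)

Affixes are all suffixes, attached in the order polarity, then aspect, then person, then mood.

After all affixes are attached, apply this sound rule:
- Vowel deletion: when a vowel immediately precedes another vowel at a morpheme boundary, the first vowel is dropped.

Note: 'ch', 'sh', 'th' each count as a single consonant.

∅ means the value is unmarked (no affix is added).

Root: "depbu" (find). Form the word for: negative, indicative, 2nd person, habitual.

depbahthohush

Attach polarity negative -ah → depbuah.
Attach aspect habitual -th (after consonant 'h') → depbuahth.
Attach person 2nd person -oh → depbuahthoh.
Attach mood indicative -ush → depbuahthohush.
Apply vowel deletion: depbuahthohush → depbahthohush.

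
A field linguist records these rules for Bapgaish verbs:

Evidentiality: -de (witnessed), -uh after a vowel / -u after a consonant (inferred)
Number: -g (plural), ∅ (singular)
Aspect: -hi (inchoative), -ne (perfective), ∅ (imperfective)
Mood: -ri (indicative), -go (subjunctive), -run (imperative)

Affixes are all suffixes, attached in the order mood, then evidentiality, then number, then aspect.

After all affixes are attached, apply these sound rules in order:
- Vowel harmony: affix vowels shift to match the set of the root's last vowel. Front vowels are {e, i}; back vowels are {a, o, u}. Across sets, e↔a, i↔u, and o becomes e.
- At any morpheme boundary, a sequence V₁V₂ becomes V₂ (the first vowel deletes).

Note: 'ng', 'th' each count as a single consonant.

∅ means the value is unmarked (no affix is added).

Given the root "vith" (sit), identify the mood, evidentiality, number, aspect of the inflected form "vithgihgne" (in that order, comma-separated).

Segment: vith-go-uh-g-ne.
mood: -go → subjunctive.
evidentiality: -uh/u → inferred.
number: -g → plural.
aspect: -ne → perfective.

subjunctive, inferred, plural, perfective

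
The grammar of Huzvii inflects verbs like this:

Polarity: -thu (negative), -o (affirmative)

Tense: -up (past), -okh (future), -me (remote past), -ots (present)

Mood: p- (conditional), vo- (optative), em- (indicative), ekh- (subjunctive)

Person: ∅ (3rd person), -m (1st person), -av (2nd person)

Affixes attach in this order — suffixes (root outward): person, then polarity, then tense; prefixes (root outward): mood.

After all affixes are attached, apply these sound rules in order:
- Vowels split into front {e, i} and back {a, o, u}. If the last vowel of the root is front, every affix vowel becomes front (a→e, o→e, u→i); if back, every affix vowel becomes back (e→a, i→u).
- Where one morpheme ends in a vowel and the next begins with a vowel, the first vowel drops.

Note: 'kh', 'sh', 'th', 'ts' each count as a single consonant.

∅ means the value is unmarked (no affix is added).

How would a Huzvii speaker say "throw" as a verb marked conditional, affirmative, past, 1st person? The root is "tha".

Attach person 1st person -m → tham.
Attach polarity affirmative -o → thamo.
Attach mood conditional p- → pthamo.
Attach tense past -up → pthamoup.
Vowel harmony: no change.
Apply vowel deletion: pthamoup → pthamup.

pthamup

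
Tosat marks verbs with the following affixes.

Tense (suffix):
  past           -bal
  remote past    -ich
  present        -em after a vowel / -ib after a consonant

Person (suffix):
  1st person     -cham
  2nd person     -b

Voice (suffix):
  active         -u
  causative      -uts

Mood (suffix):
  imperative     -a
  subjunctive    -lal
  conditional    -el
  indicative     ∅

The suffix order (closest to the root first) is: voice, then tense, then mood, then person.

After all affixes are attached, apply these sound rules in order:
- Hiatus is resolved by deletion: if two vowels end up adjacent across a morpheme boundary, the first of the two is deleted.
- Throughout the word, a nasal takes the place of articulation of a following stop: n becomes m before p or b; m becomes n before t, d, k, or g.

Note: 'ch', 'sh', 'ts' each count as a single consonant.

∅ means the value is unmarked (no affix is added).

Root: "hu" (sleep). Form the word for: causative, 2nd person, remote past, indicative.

hutsichb

Attach voice causative -uts → huuts.
Attach tense remote past -ich → huutsich.
mood = indicative: zero marking, form stays huutsich.
Attach person 2nd person -b → huutsichb.
Apply vowel deletion: huutsichb → hutsichb.
Nasal assimilation: no change.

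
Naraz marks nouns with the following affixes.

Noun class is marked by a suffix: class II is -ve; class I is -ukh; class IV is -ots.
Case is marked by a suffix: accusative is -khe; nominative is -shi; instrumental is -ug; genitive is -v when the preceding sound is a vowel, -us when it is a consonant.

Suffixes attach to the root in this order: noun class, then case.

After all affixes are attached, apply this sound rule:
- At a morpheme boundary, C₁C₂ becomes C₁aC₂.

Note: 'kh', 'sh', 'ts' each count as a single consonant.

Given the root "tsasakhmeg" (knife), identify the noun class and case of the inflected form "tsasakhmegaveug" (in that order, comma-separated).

class II, instrumental

Segment: tsasakhmeg-ve-ug.
noun class: -ve → class II.
case: -ug → instrumental.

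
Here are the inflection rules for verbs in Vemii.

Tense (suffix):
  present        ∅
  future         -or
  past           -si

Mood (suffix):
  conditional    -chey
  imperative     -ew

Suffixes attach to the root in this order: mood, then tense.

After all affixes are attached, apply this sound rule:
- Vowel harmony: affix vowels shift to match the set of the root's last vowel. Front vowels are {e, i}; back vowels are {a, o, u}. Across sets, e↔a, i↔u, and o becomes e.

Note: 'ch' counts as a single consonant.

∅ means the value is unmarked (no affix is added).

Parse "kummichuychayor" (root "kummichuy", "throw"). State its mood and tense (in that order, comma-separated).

Segment: kummichuy-chey-or.
mood: -chey → conditional.
tense: -or → future.

conditional, future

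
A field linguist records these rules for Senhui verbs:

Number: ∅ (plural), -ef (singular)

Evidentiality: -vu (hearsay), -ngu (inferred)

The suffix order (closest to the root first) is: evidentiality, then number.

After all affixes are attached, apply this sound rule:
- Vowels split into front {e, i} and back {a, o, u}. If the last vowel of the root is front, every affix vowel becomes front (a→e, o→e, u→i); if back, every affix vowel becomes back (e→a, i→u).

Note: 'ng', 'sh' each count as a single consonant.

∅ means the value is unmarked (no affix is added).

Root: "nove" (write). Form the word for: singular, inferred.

novengief

Attach evidentiality inferred -ngu → novengu.
Attach number singular -ef → novenguef.
Apply vowel harmony: novenguef → novengief.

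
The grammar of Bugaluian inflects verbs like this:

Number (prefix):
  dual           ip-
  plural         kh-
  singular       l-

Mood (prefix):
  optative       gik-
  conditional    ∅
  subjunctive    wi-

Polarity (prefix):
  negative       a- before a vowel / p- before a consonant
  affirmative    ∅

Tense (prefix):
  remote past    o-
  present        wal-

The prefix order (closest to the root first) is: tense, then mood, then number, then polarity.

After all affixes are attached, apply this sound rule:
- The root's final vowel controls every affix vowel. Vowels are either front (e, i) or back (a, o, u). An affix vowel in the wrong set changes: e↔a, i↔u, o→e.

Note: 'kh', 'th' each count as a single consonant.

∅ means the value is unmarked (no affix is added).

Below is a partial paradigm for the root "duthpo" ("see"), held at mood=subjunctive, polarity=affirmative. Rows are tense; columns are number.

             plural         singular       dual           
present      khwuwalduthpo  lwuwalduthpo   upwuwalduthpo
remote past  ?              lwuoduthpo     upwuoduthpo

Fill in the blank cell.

khwuoduthpo

Attach tense remote past o- → oduthpo.
Attach mood subjunctive wi- → wioduthpo.
Attach number plural kh- → khwioduthpo.
polarity = affirmative: zero marking, form stays khwioduthpo.
Apply vowel harmony: khwioduthpo → khwuoduthpo.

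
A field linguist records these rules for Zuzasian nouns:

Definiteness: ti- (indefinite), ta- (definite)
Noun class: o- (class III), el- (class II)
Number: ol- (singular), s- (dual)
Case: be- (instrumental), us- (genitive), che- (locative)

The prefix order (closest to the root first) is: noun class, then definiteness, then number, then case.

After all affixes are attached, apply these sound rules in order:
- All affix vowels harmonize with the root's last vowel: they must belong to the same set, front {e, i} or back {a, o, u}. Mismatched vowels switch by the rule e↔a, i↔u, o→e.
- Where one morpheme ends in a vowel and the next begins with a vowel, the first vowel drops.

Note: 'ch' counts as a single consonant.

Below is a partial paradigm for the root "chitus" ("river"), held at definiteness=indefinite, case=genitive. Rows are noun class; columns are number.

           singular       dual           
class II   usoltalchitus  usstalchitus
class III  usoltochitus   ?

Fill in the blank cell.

usstochitus

Attach noun class class III o- → ochitus.
Attach definiteness indefinite ti- → tiochitus.
Attach number dual s- → stiochitus.
Attach case genitive us- → usstiochitus.
Apply vowel harmony: usstiochitus → usstuochitus.
Apply vowel deletion: usstuochitus → usstochitus.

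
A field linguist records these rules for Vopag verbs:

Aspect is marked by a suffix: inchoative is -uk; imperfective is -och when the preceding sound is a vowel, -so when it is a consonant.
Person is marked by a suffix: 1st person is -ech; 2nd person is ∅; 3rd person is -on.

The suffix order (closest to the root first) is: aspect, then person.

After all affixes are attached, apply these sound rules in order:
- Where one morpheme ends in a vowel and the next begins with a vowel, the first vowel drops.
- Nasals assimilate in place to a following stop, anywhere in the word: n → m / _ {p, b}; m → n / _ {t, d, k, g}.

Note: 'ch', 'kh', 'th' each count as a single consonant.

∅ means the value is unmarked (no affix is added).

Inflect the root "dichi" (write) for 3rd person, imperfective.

dichochon

Attach aspect imperfective -och (after vowel 'i') → dichioch.
Attach person 3rd person -on → dichiochon.
Apply vowel deletion: dichiochon → dichochon.
Nasal assimilation: no change.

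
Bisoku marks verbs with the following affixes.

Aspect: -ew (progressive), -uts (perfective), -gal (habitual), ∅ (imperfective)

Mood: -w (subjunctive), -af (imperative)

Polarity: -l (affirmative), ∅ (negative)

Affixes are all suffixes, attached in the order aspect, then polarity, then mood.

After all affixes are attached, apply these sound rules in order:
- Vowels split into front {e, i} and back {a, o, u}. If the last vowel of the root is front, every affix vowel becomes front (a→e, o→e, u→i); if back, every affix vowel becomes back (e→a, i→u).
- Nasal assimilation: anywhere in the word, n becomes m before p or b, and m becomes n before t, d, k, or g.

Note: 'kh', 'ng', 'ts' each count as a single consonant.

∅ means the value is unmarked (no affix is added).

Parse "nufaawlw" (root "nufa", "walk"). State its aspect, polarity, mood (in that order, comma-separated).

progressive, affirmative, subjunctive

Segment: nufa-ew-l-w.
aspect: -ew → progressive.
polarity: -l → affirmative.
mood: -w → subjunctive.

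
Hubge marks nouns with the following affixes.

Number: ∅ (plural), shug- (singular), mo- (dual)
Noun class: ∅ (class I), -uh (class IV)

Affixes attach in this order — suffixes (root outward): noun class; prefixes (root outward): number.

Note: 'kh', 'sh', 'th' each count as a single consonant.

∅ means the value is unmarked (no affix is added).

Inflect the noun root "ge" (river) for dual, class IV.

mogeuh

Attach noun class class IV -uh → geuh.
Attach number dual mo- → mogeuh.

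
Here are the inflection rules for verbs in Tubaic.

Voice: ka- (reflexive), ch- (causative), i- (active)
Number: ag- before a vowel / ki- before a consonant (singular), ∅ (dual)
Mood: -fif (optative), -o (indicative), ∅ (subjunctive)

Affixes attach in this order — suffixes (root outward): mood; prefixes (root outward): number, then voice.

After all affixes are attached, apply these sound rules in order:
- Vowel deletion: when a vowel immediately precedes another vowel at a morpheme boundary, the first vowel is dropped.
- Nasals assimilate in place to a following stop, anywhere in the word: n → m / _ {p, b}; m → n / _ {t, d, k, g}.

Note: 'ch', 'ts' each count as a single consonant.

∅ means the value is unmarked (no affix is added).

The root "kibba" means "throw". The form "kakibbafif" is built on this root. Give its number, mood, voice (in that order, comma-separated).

dual, optative, reflexive

Segment: ka-kibba-fif.
number: ∅ → dual.
mood: -fif → optative.
voice: ka- → reflexive.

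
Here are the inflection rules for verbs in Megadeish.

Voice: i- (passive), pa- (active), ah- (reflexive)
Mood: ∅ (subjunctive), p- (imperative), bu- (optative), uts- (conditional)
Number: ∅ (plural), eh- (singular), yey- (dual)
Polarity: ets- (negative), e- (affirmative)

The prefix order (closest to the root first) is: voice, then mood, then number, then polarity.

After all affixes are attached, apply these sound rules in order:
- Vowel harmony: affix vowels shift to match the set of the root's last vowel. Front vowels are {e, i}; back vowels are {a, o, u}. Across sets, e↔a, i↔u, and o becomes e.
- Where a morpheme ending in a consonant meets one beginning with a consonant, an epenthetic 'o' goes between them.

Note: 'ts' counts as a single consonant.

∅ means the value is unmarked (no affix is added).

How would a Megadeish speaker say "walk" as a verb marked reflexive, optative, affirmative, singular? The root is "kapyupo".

Attach voice reflexive ah- → ahkapyupo.
Attach mood optative bu- → buahkapyupo.
Attach number singular eh- → ehbuahkapyupo.
Attach polarity affirmative e- → eehbuahkapyupo.
Apply vowel harmony: eehbuahkapyupo → aahbuahkapyupo.
Apply epenthesis: aahbuahkapyupo → aahobuahokapyupo.

aahobuahokapyupo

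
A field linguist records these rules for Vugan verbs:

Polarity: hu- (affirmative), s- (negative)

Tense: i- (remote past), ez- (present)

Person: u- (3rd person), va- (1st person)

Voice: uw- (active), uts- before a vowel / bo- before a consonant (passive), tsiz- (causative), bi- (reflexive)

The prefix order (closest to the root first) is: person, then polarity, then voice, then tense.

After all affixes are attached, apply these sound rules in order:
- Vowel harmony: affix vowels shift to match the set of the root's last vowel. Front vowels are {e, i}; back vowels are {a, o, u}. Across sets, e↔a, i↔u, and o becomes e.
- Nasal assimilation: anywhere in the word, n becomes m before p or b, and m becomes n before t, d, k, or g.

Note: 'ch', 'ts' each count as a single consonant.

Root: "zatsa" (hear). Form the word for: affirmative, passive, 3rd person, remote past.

ubohuuzatsa

Attach person 3rd person u- → uzatsa.
Attach polarity affirmative hu- → huuzatsa.
Attach voice passive bo- (before consonant 'h') → bohuuzatsa.
Attach tense remote past i- → ibohuuzatsa.
Apply vowel harmony: ibohuuzatsa → ubohuuzatsa.
Nasal assimilation: no change.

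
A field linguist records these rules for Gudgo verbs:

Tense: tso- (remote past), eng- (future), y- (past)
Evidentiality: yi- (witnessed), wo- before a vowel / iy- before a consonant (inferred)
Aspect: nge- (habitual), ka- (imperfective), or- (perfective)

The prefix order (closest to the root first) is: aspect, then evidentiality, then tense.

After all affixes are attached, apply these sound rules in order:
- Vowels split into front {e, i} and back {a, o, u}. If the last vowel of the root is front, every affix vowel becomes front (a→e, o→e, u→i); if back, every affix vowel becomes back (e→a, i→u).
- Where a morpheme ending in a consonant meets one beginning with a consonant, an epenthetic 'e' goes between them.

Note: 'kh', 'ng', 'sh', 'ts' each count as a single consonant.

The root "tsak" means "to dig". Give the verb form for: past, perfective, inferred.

yewooretsak

Attach aspect perfective or- → ortsak.
Attach evidentiality inferred wo- (before vowel 'o') → woortsak.
Attach tense past y- → ywoortsak.
Vowel harmony: no change.
Apply epenthesis: ywoortsak → yewooretsak.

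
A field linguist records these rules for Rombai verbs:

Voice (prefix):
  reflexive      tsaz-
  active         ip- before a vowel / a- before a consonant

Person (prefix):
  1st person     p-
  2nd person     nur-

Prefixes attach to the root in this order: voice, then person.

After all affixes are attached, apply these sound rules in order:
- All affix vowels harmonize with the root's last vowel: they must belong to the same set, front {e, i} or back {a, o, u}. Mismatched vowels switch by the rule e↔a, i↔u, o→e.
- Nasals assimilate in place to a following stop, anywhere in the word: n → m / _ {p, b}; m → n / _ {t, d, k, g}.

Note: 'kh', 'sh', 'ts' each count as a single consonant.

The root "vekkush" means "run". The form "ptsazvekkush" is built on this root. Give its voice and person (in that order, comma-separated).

Segment: p-tsaz-vekkush.
voice: tsaz- → reflexive.
person: p- → 1st person.

reflexive, 1st person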